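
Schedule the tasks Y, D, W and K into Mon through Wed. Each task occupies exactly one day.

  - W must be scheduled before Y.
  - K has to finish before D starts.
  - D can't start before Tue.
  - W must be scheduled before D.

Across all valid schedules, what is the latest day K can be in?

Downstream work caps K at Tue.
K at Tue is achievable: D in Wed, W in Mon, Y in Tue, K in Tue.

Tue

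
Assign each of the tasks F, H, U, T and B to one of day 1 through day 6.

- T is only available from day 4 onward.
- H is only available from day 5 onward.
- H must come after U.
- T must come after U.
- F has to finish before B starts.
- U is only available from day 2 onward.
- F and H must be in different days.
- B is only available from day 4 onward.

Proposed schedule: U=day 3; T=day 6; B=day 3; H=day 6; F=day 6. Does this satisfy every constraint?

T is only available from day 4 onward — holds.
F and H must be in different days — violated.
H is only available from day 5 onward — holds.
U is only available from day 2 onward — holds.
B is only available from day 4 onward — violated.
H must come after U — holds.
T must come after U — holds.
F has to finish before B starts — violated.

No — it violates: F has to finish before B starts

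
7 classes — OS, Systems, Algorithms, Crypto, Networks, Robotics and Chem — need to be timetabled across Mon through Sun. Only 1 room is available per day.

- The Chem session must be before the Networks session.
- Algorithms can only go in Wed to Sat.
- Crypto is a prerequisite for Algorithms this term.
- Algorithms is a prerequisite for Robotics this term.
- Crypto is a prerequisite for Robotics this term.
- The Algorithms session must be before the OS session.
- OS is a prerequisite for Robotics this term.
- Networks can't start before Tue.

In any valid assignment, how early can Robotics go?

Fri

Precedence pushes Robotics to at least Fri.
Robotics at Fri is achievable: Algorithms -> Wed, Chem -> Tue, Networks -> Sat, OS -> Thu, Systems -> Sun, Crypto -> Mon, Robotics -> Fri.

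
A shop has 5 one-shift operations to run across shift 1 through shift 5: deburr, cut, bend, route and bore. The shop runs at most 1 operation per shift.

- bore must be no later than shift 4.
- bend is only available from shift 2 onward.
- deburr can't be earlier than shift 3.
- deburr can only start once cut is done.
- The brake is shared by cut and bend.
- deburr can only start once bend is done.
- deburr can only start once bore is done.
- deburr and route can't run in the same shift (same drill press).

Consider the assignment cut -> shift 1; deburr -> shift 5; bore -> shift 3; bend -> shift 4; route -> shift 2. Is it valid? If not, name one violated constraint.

deburr can only start once bend is done — holds.
The shop runs at most 1 operation per shift — holds.
bend is only available from shift 2 onward — holds.
bore must be no later than shift 4 — holds.
deburr can only start once bore is done — holds.
deburr and route can't run in the same shift (same drill press) — holds.
The brake is shared by cut and bend — holds.
deburr can only start once cut is done — holds.
deburr can't be earlier than shift 3 — holds.

Yes, all constraints hold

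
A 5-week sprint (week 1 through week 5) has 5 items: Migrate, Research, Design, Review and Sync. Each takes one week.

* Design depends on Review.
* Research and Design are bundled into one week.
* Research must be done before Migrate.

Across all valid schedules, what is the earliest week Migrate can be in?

week 3

Precedence pushes Migrate to at least week 3.
Migrate at week 3 is achievable: Research=week 2; Review=week 1; Design=week 2; Migrate=week 3; Sync=week 1.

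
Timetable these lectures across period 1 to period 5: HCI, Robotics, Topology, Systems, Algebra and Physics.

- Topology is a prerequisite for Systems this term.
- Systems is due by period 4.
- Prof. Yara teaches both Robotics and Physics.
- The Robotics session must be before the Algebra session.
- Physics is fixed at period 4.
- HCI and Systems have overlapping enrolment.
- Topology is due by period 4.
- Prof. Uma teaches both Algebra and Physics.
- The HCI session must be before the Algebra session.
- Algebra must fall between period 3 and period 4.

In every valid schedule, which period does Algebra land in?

period 3

Algebra's window is period 3–period 4.
Physics is fixed at period 4, and Algebra can't share a period with Physics.
So Algebra must be period 3.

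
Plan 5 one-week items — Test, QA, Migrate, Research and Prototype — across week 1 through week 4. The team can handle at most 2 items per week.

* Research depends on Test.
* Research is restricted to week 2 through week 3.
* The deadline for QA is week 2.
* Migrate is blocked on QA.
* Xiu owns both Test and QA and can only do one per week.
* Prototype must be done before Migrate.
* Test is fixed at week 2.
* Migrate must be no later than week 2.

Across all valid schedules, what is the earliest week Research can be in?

Research is available from week 2; precedence pushes Research to at least week 3; Research's own window allows nothing later than week 3.
Research at week 3 is achievable: Test -> week 2, Research -> week 3, QA -> week 1, Prototype -> week 1, Migrate -> week 2.

week 3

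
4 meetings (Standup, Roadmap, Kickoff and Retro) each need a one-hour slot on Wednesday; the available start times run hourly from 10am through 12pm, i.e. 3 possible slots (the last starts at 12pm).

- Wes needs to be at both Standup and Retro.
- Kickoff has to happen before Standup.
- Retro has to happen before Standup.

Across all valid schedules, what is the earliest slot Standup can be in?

Precedence pushes Standup to at least 11am.
Standup at 11am is achievable: Roadmap -> 10am, Standup -> 11am, Kickoff -> 10am, Retro -> 10am.

11am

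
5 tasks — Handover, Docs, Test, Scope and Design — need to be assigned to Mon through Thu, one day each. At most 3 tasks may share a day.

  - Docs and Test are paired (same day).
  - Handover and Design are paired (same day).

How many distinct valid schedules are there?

Splitting on Handover: it can be Mon (12), Tue (12), Wed (12), Thu (12). Listing each branch's schedules as (Docs, Test, Scope, Design):
Handover=Mon: (Tue,Tue,Mon,Mon) (Tue,Tue,Tue,Mon) (Tue,Tue,Wed,Mon) (Tue,Tue,Thu,Mon) (Wed,Wed,Mon,Mon) (Wed,Wed,Tue,Mon) (Wed,Wed,Wed,Mon) (Wed,Wed,Thu,Mon) (Thu,Thu,Mon,Mon) (Thu,Thu,Tue,Mon) (Thu,Thu,Wed,Mon) (Thu,Thu,Thu,Mon) — 12.
Handover=Tue: (Mon,Mon,Mon,Tue) (Mon,Mon,Tue,Tue) (Mon,Mon,Wed,Tue) (Mon,Mon,Thu,Tue) (Wed,Wed,Mon,Tue) (Wed,Wed,Tue,Tue) (Wed,Wed,Wed,Tue) (Wed,Wed,Thu,Tue) (Thu,Thu,Mon,Tue) (Thu,Thu,Tue,Tue) (Thu,Thu,Wed,Tue) (Thu,Thu,Thu,Tue) — 12.
Handover=Wed: (Mon,Mon,Mon,Wed) (Mon,Mon,Tue,Wed) (Mon,Mon,Wed,Wed) (Mon,Mon,Thu,Wed) (Tue,Tue,Mon,Wed) (Tue,Tue,Tue,Wed) (Tue,Tue,Wed,Wed) (Tue,Tue,Thu,Wed) (Thu,Thu,Mon,Wed) (Thu,Thu,Tue,Wed) (Thu,Thu,Wed,Wed) (Thu,Thu,Thu,Wed) — 12.
Handover=Thu: (Mon,Mon,Mon,Thu) (Mon,Mon,Tue,Thu) (Mon,Mon,Wed,Thu) (Mon,Mon,Thu,Thu) (Tue,Tue,Mon,Thu) (Tue,Tue,Tue,Thu) (Tue,Tue,Wed,Thu) (Tue,Tue,Thu,Thu) (Wed,Wed,Mon,Thu) (Wed,Wed,Tue,Thu) (Wed,Wed,Wed,Thu) (Wed,Wed,Thu,Thu) — 12.
Summing: 12 + 12 + 12 + 12 = 48.

48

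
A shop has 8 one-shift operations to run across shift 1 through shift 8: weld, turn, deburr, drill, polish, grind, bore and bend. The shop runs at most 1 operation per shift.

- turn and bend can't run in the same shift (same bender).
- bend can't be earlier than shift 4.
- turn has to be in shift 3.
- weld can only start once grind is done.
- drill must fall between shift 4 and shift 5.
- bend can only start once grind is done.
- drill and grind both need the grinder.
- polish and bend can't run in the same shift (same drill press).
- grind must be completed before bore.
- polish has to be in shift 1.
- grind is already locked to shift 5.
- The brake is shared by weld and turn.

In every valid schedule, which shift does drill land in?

shift 4

drill's window is shift 4–shift 5.
grind is fixed at shift 5, and drill can't share a shift with grind.
So drill must be shift 4.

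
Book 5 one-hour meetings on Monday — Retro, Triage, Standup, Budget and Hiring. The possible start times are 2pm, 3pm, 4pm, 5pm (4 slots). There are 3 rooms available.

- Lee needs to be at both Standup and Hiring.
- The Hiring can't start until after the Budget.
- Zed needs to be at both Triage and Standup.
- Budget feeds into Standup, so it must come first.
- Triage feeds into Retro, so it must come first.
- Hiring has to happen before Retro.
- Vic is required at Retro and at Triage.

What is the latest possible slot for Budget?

Downstream work caps Budget at 3pm.
Budget at 3pm is achievable: Hiring -> 4pm, Retro -> 5pm, Standup -> 5pm, Budget -> 3pm, Triage -> 2pm.

3pm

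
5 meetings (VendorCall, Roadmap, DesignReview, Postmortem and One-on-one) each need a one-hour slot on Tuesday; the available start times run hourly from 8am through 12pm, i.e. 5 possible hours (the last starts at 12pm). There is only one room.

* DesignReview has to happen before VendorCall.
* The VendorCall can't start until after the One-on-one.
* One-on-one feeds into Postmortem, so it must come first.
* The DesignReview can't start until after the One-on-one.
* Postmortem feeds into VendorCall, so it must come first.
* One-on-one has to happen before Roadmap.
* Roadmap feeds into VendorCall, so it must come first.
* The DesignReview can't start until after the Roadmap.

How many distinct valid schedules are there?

Enumerating: DesignReview -> 10am; Postmortem -> 11am; Roadmap -> 9am; One-on-one -> 8am; VendorCall -> 12pm | VendorCall in 12pm, Roadmap in 9am, DesignReview in 11am, One-on-one in 8am, Postmortem in 10am | DesignReview -> 11am; Postmortem -> 9am; Roadmap -> 10am; VendorCall -> 12pm; One-on-one -> 8am.

3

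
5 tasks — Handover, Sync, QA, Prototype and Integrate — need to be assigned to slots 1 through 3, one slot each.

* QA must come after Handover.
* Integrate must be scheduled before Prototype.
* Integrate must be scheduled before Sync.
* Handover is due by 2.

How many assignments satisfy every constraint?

15

Splitting on Handover: it can be 1 (10), 2 (5). Listing each branch's schedules as (Sync, QA, Prototype, Integrate):
Handover=1: (2,2,2,1) (2,2,3,1) (2,3,2,1) (2,3,3,1) (3,2,2,1) (3,2,3,1) (3,2,3,2) (3,3,2,1) (3,3,3,1) (3,3,3,2) — 10.
Handover=2: (2,3,2,1) (2,3,3,1) (3,3,2,1) (3,3,3,1) (3,3,3,2) — 5.
Summing: 10 + 5 = 15.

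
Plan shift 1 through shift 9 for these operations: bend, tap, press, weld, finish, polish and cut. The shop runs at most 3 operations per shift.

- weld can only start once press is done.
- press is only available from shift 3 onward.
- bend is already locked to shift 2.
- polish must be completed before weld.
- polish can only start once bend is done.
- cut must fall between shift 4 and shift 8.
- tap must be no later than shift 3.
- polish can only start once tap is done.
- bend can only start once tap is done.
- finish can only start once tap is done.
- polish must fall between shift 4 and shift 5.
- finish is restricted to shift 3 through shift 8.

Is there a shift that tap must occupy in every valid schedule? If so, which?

Tap's own window allows nothing later than shift 3; downstream work caps tap at shift 1.
So tap is pinned to shift 1.

shift 1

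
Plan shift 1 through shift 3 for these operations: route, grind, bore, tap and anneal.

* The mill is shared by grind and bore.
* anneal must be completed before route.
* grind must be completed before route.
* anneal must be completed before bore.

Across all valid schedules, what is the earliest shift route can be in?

shift 2

Precedence pushes route to at least shift 2.
route at shift 2 is achievable: route in shift 2; bore in shift 2; grind in shift 1; anneal in shift 1; tap in shift 1.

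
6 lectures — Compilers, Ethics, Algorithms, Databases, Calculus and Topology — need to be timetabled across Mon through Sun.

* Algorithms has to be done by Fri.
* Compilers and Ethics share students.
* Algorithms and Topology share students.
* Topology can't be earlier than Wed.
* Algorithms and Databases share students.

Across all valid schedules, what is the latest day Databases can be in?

Sun

Databases at Sun is achievable: Databases=Sun; Algorithms=Mon; Calculus=Mon; Topology=Wed; Ethics=Tue; Compilers=Mon.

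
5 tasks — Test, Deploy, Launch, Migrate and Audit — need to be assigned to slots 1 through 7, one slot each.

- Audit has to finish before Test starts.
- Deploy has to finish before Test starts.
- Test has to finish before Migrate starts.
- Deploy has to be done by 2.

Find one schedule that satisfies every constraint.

Migrate in 3; Launch in 1; Deploy in 1; Test in 2; Audit in 1

Checking: Audit(1) before Test(2); Deploy(1) before Test(2); Test(2) before Migrate(3); Deploy=1 in [1,2].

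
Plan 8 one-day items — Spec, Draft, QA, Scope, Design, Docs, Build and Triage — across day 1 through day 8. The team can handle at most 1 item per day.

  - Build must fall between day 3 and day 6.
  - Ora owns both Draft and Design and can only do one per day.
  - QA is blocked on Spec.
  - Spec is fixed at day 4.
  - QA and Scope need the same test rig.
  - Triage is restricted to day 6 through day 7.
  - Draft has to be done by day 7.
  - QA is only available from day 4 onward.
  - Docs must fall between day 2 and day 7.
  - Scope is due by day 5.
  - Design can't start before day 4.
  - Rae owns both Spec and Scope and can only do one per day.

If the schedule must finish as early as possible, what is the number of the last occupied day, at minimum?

8

The precedence chain requires at least 2 distinct days.
With at most 1 per day and 8 work items, at least 8 days are needed.
Triage can't be placed before day 6, so the schedule must run through at least day 6.
8 works (last occupied day: day 8): for example Spec=day 4; Design=day 8; Scope=day 1; QA=day 5; Draft=day 7; Docs=day 2; Build=day 3; Triage=day 6.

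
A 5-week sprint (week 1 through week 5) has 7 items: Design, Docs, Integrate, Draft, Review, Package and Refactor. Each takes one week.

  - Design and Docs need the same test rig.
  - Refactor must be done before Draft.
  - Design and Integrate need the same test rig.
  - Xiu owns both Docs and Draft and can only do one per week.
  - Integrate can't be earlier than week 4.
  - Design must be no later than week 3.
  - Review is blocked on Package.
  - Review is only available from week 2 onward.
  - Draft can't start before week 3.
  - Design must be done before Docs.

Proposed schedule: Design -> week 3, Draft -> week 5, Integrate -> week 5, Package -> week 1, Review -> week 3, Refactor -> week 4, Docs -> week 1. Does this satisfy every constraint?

No — it violates: Design must be done before Docs

Draft can't start before week 3 — holds.
Design must be no later than week 3 — holds.
Xiu owns both Docs and Draft and can only do one per week — holds.
Design and Docs need the same test rig — holds.
Review is blocked on Package — holds.
Refactor must be done before Draft — holds.
Review is only available from week 2 onward — holds.
Design and Integrate need the same test rig — holds.
Design must be done before Docs — violated.
Integrate can't be earlier than week 4 — holds.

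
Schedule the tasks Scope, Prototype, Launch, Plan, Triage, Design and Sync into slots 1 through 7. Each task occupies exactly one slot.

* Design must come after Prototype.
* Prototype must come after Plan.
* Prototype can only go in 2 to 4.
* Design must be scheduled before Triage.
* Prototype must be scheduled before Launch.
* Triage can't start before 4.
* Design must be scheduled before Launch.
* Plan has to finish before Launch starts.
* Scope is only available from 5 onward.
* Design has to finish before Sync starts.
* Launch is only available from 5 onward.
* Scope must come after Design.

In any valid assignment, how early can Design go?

Precedence pushes Design to at least 3; downstream work caps Design at 6.
Design at 3 is achievable: Plan in 1, Triage in 4, Scope in 5, Sync in 4, Design in 3, Launch in 5, Prototype in 2.

3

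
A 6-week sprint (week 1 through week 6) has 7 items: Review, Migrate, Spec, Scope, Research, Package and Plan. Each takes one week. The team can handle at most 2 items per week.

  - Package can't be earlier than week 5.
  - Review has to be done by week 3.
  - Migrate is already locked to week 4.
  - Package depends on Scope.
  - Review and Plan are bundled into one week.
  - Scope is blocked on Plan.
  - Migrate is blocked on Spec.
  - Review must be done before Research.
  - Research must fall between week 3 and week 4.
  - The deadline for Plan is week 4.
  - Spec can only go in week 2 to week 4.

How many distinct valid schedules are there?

29

Splitting on Review: it can be week 1 (22), week 2 (6), week 3 (1). Listing each branch's schedules as (Migrate, Spec, Scope, Research, Package, Plan) by week number:
Review=week 1: (4,2,2,3,5,1) (4,2,2,3,6,1) (4,2,2,4,5,1) (4,2,2,4,6,1) (4,2,3,3,5,1) (4,2,3,3,6,1) (4,2,3,4,5,1) (4,2,3,4,6,1) (4,2,4,3,5,1) (4,2,4,3,6,1) (4,2,5,3,6,1) (4,2,5,4,6,1) (4,3,2,3,5,1) (4,3,2,3,6,1) (4,3,2,4,5,1) (4,3,2,4,6,1) (4,3,3,4,5,1) (4,3,3,4,6,1) (4,3,4,3,5,1) (4,3,4,3,6,1) (4,3,5,3,6,1) (4,3,5,4,6,1) — 22.
Review=week 2: (4,3,3,4,5,2) (4,3,3,4,6,2) (4,3,4,3,5,2) (4,3,4,3,6,2) (4,3,5,3,6,2) (4,3,5,4,6,2) — 6.
Review=week 3: (4,2,5,4,6,3) — 1.
Summing: 22 + 6 + 1 = 29.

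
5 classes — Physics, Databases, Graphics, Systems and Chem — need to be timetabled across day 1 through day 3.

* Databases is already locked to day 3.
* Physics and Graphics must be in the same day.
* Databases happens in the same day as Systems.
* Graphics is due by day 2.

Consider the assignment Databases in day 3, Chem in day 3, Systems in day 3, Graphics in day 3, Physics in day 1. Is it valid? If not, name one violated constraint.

Databases is already locked to day 3 — holds.
Graphics is due by day 2 — violated.
Databases happens in the same day as Systems — holds.
Physics and Graphics must be in the same day — violated.

Invalid. Graphics is due by day 2.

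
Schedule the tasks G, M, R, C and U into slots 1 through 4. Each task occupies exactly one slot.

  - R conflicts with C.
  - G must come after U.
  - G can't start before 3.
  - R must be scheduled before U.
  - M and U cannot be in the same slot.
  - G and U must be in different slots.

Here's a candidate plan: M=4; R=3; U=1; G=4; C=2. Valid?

No — it violates: R must be scheduled before U

M and U cannot be in the same slot — holds.
G and U must be in different slots — holds.
R must be scheduled before U — violated.
G can't start before 3 — holds.
G must come after U — holds.
R conflicts with C — holds.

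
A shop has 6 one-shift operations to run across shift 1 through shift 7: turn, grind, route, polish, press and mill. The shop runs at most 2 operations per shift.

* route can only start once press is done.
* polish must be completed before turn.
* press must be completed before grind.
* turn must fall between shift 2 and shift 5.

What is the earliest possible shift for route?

shift 2

Precedence pushes route to at least shift 2.
route at shift 2 is achievable: polish -> shift 1, mill -> shift 3, turn -> shift 2, press -> shift 1, grind -> shift 3, route -> shift 2.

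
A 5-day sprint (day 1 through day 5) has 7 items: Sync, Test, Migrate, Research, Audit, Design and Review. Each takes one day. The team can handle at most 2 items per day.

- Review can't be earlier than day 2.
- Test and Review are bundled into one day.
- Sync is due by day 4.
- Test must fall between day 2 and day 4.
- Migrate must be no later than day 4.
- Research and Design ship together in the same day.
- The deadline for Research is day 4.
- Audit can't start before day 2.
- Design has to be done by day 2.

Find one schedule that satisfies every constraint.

Review in day 2; Sync in day 3; Test in day 2; Migrate in day 3; Audit in day 4; Design in day 1; Research in day 1

Checking: Test = Review = day 2; Research = Design = day 1; Review=day 2 in [day 2,day 5]; Migrate=day 3 in [day 1,day 4]; Test=day 2 in [day 2,day 4]; Research=day 1 in [day 1,day 4]; Design=day 1 in [day 1,day 2]; Audit=day 4 in [day 2,day 5]; Sync=day 3 in [day 1,day 4]; max 2 per day (cap 2).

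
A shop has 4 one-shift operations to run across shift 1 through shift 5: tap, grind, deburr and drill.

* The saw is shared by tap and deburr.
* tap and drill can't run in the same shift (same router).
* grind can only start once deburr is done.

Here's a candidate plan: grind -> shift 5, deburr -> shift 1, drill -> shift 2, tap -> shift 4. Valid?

tap and drill can't run in the same shift (same router) — holds.
The saw is shared by tap and deburr — holds.
grind can only start once deburr is done — holds.

Valid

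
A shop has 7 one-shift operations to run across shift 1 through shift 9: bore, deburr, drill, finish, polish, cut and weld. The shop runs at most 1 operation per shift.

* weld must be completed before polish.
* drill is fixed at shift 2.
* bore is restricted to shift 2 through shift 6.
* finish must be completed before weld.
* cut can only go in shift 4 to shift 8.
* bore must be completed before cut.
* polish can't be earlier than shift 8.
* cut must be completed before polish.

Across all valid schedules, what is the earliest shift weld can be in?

Precedence pushes weld to at least shift 2; downstream work caps weld at shift 8.
weld at shift 3 is achievable: bore=shift 4; finish=shift 1; deburr=shift 6; drill=shift 2; polish=shift 8; weld=shift 3; cut=shift 5.
Nothing earlier works — the capacity limit rule out every shift before shift 3.

shift 3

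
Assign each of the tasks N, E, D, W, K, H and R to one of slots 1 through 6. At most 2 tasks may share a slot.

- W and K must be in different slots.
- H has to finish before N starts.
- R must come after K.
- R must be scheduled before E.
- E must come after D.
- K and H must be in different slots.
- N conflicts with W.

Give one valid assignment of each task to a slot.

H in 2; K in 1; W in 4; R in 2; N in 3; E in 3; D in 1

Checking: D(1) before E(3); R(2) before E(3); H(2) before N(3); K(1) before R(2); K(1) != H(2); N(3) != W(4); W(4) != K(1); max 2 per slot (cap 2).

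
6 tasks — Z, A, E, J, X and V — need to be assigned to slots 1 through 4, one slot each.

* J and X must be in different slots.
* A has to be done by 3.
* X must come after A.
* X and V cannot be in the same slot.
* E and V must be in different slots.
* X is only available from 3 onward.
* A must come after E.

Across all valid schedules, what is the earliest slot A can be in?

2

Precedence pushes A to at least 2; A's own window allows nothing later than 3.
A at 2 is achievable: X=3; A=2; E=1; Z=1; J=1; V=2.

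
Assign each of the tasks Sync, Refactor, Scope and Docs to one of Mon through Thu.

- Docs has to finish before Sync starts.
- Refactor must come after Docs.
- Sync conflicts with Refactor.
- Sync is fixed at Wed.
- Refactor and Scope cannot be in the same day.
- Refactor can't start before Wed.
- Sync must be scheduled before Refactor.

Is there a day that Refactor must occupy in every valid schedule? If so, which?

Refactor's window is Wed–Thu.
Sync is fixed at Wed, and Refactor can't share a day with Sync.
So Refactor must be Thu.

Thu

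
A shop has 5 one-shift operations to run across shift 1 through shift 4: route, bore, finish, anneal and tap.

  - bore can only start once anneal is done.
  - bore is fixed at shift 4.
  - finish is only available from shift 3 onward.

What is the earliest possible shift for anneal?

shift 1

Downstream work caps anneal at shift 3.
anneal at shift 1 is achievable: finish in shift 3; bore in shift 4; tap in shift 1; route in shift 1; anneal in shift 1.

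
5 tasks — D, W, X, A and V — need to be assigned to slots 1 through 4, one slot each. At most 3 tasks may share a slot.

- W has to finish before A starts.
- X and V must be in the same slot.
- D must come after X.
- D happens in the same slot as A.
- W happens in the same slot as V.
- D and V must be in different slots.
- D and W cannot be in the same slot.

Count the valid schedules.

6

Splitting on D: it can be 2 (1), 3 (2), 4 (3). Listing each branch's schedules as (W, X, A, V):
D=2: (1,1,2,1) — 1.
D=3: (1,1,3,1) (2,2,3,2) — 2.
D=4: (1,1,4,1) (2,2,4,2) (3,3,4,3) — 3.
Summing: 1 + 2 + 3 = 6.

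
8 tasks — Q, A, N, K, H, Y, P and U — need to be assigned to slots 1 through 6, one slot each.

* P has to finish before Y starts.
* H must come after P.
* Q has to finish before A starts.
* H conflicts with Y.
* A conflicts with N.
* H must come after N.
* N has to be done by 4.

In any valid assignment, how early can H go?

2

Precedence pushes H to at least 2.
H at 2 is achievable: Y in 3; P in 1; K in 1; Q in 1; H in 2; A in 2; N in 1; U in 1.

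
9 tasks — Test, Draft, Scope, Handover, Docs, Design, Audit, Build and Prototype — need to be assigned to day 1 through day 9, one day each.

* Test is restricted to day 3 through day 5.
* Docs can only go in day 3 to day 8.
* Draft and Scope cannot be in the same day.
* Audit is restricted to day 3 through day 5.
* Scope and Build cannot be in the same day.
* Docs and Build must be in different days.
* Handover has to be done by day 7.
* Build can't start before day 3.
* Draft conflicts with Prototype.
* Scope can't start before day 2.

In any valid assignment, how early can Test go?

day 3

Test is available from day 3; Test's own window allows nothing later than day 5.
Test at day 3 is achievable: Test=day 3, Design=day 1, Build=day 4, Scope=day 2, Prototype=day 2, Audit=day 3, Draft=day 1, Docs=day 3, Handover=day 1.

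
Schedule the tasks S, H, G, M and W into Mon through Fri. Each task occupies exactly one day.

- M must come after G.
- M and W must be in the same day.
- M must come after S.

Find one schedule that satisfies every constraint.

S=Mon; M=Tue; H=Mon; G=Mon; W=Tue

Checking: S(Mon) before M(Tue); G(Mon) before M(Tue); M = W = Tue.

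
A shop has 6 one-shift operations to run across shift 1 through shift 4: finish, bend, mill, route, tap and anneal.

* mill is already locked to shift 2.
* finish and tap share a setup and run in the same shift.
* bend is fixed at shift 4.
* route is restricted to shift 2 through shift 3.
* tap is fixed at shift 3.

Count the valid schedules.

Splitting on route: it can be shift 2 (4), shift 3 (4). Listing each branch's schedules as (finish, bend, mill, tap, anneal) by shift number:
route=shift 2: (3,4,2,3,1) (3,4,2,3,2) (3,4,2,3,3) (3,4,2,3,4) — 4.
route=shift 3: (3,4,2,3,1) (3,4,2,3,2) (3,4,2,3,3) (3,4,2,3,4) — 4.
Summing: 4 + 4 = 8.

8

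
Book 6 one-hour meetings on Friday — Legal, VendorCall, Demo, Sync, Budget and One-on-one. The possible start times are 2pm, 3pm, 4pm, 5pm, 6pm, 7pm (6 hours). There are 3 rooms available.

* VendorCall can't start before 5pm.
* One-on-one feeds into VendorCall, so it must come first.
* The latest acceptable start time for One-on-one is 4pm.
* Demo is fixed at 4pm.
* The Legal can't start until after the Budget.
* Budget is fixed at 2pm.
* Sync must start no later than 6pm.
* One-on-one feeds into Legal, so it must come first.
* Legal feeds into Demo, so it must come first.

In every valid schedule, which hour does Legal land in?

3pm

Budget is fixed at 2pm and must come before Legal, so Legal is at least 3pm.
Demo is fixed at 4pm and must come after Legal, so Legal is at most 3pm.
So Legal must be 3pm.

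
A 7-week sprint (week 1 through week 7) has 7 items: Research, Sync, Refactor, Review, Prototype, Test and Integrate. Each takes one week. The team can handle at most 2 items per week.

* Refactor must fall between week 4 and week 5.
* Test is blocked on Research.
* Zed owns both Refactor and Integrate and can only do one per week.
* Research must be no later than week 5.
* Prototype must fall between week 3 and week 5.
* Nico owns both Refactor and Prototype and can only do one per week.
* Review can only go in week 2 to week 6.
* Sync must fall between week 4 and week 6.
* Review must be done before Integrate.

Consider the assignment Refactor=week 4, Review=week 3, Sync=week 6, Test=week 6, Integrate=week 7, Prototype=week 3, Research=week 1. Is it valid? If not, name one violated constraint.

Review must be done before Integrate — holds.
Nico owns both Refactor and Prototype and can only do one per week — holds.
Refactor must fall between week 4 and week 5 — holds.
Zed owns both Refactor and Integrate and can only do one per week — holds.
Prototype must fall between week 3 and week 5 — holds.
Sync must fall between week 4 and week 6 — holds.
Review can only go in week 2 to week 6 — holds.
Research must be no later than week 5 — holds.
The team can handle at most 2 items per week — holds.
Test is blocked on Research — holds.

Valid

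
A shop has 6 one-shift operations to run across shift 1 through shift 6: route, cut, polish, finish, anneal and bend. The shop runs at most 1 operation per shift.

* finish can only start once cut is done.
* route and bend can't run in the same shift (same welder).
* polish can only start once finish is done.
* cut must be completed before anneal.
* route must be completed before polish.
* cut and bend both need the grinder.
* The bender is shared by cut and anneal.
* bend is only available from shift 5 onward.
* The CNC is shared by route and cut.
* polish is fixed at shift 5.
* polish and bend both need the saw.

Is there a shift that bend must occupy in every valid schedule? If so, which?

shift 6

bend's window is shift 5–shift 6.
polish is fixed at shift 5, and bend can't share a shift with polish.
So bend must be shift 6.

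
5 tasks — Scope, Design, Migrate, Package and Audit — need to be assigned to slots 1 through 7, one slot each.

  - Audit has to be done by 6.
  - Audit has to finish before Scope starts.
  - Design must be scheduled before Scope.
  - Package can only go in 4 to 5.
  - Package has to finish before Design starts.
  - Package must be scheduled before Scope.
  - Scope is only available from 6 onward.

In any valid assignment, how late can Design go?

6

Precedence pushes Design to at least 5; downstream work caps Design at 6.
Design at 6 is achievable: Package=4; Design=6; Migrate=1; Audit=1; Scope=7.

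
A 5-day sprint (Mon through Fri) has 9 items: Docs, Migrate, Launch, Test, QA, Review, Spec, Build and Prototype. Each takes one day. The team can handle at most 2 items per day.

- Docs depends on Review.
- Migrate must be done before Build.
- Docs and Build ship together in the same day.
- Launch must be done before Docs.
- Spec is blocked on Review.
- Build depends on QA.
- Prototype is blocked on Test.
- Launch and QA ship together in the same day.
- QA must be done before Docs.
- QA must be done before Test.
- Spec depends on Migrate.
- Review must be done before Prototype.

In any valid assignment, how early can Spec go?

Wed

Precedence pushes Spec to at least Tue.
Spec at Wed is achievable: Docs=Thu; Build=Thu; Launch=Mon; QA=Mon; Prototype=Fri; Migrate=Tue; Spec=Wed; Review=Tue; Test=Wed.
Nothing earlier works — the capacity limit rule out every day before Wed.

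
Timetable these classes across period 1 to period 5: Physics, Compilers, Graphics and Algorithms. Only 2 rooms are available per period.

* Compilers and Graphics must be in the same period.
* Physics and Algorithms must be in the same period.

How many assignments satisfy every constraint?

Splitting on Physics: it can be period 1 (4), period 2 (4), period 3 (4), period 4 (4), period 5 (4). Listing each branch's schedules as (Compilers, Graphics, Algorithms) by period number:
Physics=period 1: (2,2,1) (3,3,1) (4,4,1) (5,5,1) — 4.
Physics=period 2: (1,1,2) (3,3,2) (4,4,2) (5,5,2) — 4.
Physics=period 3: (1,1,3) (2,2,3) (4,4,3) (5,5,3) — 4.
Physics=period 4: (1,1,4) (2,2,4) (3,3,4) (5,5,4) — 4.
Physics=period 5: (1,1,5) (2,2,5) (3,3,5) (4,4,5) — 4.
Summing: 4 + 4 + 4 + 4 + 4 = 20.

20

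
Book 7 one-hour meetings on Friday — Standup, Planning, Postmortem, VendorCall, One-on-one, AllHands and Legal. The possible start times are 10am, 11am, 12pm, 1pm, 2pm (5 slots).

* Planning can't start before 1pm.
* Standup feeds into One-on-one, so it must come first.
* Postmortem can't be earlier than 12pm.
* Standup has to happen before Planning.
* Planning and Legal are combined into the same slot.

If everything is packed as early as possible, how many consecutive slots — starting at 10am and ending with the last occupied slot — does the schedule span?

The precedence chain requires at least 2 distinct slots.
Planning can't be placed before 1pm — that is slot 4 counting from 10am — so the schedule must run through at least 4 slots.
4 works (last occupied slot: 1pm): for example Standup in 10am, Legal in 1pm, Postmortem in 12pm, One-on-one in 11am, Planning in 1pm, AllHands in 10am, VendorCall in 10am.

4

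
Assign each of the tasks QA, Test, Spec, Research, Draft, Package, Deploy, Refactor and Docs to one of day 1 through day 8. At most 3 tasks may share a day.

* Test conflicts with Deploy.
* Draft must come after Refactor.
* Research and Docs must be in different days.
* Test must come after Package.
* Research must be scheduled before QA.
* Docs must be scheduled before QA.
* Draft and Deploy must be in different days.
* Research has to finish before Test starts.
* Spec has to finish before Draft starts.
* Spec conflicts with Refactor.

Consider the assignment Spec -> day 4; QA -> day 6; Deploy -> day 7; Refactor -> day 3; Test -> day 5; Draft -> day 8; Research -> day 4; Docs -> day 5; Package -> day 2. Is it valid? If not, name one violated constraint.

Valid

Test conflicts with Deploy — holds.
Draft and Deploy must be in different days — holds.
Test must come after Package — holds.
Research has to finish before Test starts — holds.
Research and Docs must be in different days — holds.
Spec conflicts with Refactor — holds.
Spec has to finish before Draft starts — holds.
Research must be scheduled before QA — holds.
Draft must come after Refactor — holds.
Docs must be scheduled before QA — holds.
At most 3 tasks may share a day — holds.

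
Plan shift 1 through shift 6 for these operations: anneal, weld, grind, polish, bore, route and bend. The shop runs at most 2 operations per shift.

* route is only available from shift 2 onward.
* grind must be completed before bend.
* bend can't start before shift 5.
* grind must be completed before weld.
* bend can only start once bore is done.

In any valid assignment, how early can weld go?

Precedence pushes weld to at least shift 2.
weld at shift 2 is achievable: route -> shift 2, bore -> shift 1, bend -> shift 5, anneal -> shift 3, grind -> shift 1, weld -> shift 2, polish -> shift 3.

shift 2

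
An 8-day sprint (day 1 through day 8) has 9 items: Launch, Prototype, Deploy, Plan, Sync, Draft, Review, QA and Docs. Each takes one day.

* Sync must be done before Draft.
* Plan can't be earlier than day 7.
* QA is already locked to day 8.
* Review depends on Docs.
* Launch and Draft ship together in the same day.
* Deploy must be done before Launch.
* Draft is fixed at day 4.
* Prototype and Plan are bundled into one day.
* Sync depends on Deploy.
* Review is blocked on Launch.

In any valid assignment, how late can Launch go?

day 4

Launch must be in the same day as Draft, which can't be before day 4, so Launch is at least day 4; Launch must be in the same day as Draft, which can't be after day 4, so Launch is at most day 4.
Launch at day 4 is achievable: Draft in day 4; QA in day 8; Sync in day 2; Prototype in day 7; Launch in day 4; Deploy in day 1; Plan in day 7; Docs in day 1; Review in day 5.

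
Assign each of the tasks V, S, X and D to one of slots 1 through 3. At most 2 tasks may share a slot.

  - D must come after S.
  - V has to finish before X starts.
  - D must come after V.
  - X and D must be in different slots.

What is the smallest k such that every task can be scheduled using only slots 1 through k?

The precedence chain requires at least 2 distinct slots.
With at most 2 per slot and 4 tasks, at least 2 slots are needed.
Could 2 slots be enough, i.e. nothing placed later than 2? No: D must come after S (at 1 or later) → {2}; X must come after V (at 1 or later) → {2}; D can't share with X (2) → nothing is left.
So 2 slots is not enough.
3 works (last occupied slot: 3): for example X -> 3; D -> 2; S -> 1; V -> 1.

3 slots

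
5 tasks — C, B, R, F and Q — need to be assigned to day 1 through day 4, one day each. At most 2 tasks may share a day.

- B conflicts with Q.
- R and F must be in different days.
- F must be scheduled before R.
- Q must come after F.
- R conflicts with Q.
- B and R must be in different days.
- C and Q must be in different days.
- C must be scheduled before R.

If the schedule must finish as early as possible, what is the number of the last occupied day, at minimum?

4

The precedence chain requires at least 2 distinct days.
With at most 2 per day and 5 tasks, at least 3 days are needed.
Could 3 days be enough, i.e. nothing placed later than day 3? First, R must come after C (at day 1 or later) → {day 2, day 3}; C must come before R (at day 3 or earlier) → {day 1, day 2}; Q must come after F (at day 1 or later) → {day 2, day 3}; F must come before Q (at day 3 or earlier) → {day 1, day 2}. R could then only be at {day 2, day 3}; try each:
- suppose R is at day 2; C must come before R (at day 2 or earlier) → {day 1}; F must come before R (at day 2 or earlier) → {day 1}; B can't share with R (day 2) → {day 1, day 3}; Q can't share with R (day 2) → {day 3}; B can't use day 1, already full with C and F (limit 2) → {day 3}; Q can't share with B (day 3) → nothing is left.
- suppose R is at day 3; B can't share with R (day 3) → {day 1, day 2}; Q can't share with R (day 3) → {day 2}; F must come before Q (at day 2 or earlier) → {day 1}; C can't share with Q (day 2) → {day 1}; B can't share with Q (day 2) → {day 1}; that puts C, B and F all in day 1 — more than 2 per day.
Every option fails, so 3 days is not enough.
4 works (last occupied day: day 4): for example Q in day 3, F in day 1, R in day 2, B in day 4, C in day 1.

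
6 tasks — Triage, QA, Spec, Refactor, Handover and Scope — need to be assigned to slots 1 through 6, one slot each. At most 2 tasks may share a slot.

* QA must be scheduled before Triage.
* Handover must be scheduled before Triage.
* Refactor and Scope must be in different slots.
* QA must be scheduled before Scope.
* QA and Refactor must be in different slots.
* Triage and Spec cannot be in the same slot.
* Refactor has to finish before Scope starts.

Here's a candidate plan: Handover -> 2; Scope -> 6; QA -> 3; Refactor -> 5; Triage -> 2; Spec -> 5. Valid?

No — it violates: QA must be scheduled before Triage

QA must be scheduled before Scope — holds.
QA and Refactor must be in different slots — holds.
Handover must be scheduled before Triage — violated.
At most 2 tasks may share a slot — holds.
Refactor and Scope must be in different slots — holds.
QA must be scheduled before Triage — violated.
Refactor has to finish before Scope starts — holds.
Triage and Spec cannot be in the same slot — holds.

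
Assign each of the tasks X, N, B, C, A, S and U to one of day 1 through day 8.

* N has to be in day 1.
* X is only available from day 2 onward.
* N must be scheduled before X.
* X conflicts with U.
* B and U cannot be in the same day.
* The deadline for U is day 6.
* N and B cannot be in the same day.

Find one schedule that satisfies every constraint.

C=day 1, U=day 1, X=day 2, N=day 1, A=day 1, S=day 1, B=day 2

Checking: N(day 1) before X(day 2); N(day 1) != B(day 2); X(day 2) != U(day 1); B(day 2) != U(day 1); X=day 2 in [day 2,day 8]; U=day 1 in [day 1,day 6]; N=day 1 in [day 1,day 1].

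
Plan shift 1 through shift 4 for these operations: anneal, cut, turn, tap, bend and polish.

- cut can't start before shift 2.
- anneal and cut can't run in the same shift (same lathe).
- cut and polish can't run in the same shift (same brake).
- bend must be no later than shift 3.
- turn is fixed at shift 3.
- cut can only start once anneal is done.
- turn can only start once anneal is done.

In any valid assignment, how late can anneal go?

Downstream work caps anneal at shift 2.
anneal at shift 2 is achievable: bend=shift 1; turn=shift 3; tap=shift 1; anneal=shift 2; cut=shift 3; polish=shift 1.

shift 2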